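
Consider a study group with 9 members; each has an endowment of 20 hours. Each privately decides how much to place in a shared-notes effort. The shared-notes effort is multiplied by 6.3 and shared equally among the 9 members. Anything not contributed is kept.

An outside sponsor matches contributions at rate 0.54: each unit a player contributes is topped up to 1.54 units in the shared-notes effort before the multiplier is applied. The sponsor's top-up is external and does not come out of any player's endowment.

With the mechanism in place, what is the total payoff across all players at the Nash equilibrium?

1746.36 hours

The effective private return per unit is now 6.3 × 1.54 / 9 = 1.0780 > 1, so every player's dominant strategy flips to full contribution.
So the Nash equilibrium is full contribution by all 9; the group earns 6.3 × 1.54 × 180 = 1746.36.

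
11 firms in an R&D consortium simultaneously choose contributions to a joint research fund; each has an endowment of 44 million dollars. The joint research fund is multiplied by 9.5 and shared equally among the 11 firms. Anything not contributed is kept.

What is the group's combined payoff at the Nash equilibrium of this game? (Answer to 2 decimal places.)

Each contributed unit returns 9.5/11 = 0.8636 to its contributor — below 1 — so contributing 0 is dominant for every player. At the Nash equilibrium everyone keeps their 44, and the group total is 11 × 44 = 484.

484.00 million dollars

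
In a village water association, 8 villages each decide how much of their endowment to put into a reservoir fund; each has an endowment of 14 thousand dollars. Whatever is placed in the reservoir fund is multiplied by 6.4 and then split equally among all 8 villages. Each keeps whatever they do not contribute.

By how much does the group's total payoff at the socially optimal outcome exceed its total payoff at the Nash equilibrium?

Each contributed unit returns 6.4/8 = 0.8000 to its contributor — below 1 — so contributing 0 is dominant for every player. At the Nash equilibrium everyone keeps their 14, and the group total is 8 × 14 = 112.
Each contributed unit returns 6.400 to the group as a whole (0.8000 to each of 8 players), which exceeds 1, so the social optimum is full contribution: group total = 6.400 × 112 = 716.80.
Efficiency loss = 716.80 − 112 = 604.80.

604.80 thousand dollars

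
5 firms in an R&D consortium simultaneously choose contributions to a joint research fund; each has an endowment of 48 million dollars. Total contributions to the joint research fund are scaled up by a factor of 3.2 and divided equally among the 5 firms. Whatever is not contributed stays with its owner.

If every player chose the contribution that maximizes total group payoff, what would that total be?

Each contributed unit returns 3.200 to the group as a whole (0.6400 to each of 5 players), which exceeds 1, so the social optimum is full contribution: group total = 3.200 × 240 = 768.00.

768.00 million dollars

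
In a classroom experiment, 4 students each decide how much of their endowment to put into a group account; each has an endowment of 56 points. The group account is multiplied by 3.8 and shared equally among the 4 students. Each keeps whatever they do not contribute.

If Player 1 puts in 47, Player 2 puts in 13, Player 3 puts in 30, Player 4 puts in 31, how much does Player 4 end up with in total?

139.95 points

Total contributed: 47 + 13 + 30 + 31 = 121.
Each receives 3.8 × 121 / 4 = 114.95 from the group account.
Player 4 keeps 56 − 31 = 25, so Player 4's payoff is 25 + 114.95 = 139.95.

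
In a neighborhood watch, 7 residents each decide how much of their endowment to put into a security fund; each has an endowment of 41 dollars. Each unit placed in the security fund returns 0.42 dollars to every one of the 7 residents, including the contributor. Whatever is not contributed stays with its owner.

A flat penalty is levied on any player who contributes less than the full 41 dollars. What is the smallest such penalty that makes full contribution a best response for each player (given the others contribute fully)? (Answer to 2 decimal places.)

23.78 dollars

Given the others contribute fully, the best deviation is to contribute 0 (any partial contribution still incurs the fine and gives up units whose private return 0.42 is below 1).
Deviating from 41 to 0 saves 41 dollars but forfeits the deviator's share of the drop in the security fund: 0.42 × 41 = 17.22.
So the deviation gain is 41 − 17.22 = 23.78, and the fine must be at least 23.78 dollars to wipe it out.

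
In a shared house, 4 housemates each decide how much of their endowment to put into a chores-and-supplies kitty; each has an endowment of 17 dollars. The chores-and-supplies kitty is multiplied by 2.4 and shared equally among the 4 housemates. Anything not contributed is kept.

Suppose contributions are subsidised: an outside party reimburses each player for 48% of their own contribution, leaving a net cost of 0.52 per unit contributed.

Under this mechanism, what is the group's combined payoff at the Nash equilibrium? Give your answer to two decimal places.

195.84 dollars

With the mechanism, a contributed unit returns (2.4/4) / 0.52 = 1.1538 per unit of net cost to the contributor — now above 1 — so contributing fully is weakly dominant for every player.
At the Nash equilibrium everyone contributes 17. Group total payoff = 4 × (17 × 0.48 + 2.4 × 17) = 195.84.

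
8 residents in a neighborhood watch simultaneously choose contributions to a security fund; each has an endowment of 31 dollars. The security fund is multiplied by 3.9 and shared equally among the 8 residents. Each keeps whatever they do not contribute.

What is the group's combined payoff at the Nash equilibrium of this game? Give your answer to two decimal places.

Each contributed unit returns 3.9/8 = 0.4875 to its contributor — below 1 — so contributing 0 is dominant for every player. At the Nash equilibrium everyone keeps their 31, and the group total is 8 × 31 = 248.

248.00 dollars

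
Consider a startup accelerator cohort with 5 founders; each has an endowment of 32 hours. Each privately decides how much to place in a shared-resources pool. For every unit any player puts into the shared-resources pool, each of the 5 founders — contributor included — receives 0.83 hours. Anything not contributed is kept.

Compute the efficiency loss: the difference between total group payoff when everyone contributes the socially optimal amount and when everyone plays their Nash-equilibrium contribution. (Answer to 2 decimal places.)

504.00 hours

The private return per contributed unit is 0.83 < 1, so contributing 0 is dominant for every player. At the Nash equilibrium everyone keeps their 32, and the group total is 5 × 32 = 160.
Each contributed unit returns 4.150 to the group as a whole (0.83 to each of 5 players), which exceeds 1, so the social optimum is full contribution: group total = 4.150 × 160 = 664.00.
Efficiency loss = 664.00 − 160 = 504.00.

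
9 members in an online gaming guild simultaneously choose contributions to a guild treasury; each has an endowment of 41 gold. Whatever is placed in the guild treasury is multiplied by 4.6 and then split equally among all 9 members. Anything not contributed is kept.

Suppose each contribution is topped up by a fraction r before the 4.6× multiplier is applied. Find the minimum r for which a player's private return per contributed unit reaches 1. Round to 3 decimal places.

0.957

With matching at rate r, one contributed unit becomes (1 + r) in the guild treasury and returns 4.6 × (1 + r) / 9 to the contributor.
Setting this equal to 1: 1 + r = 9/4.6 = 1.9565.
So the minimum matching rate is r = 1.9565 − 1 = 0.957.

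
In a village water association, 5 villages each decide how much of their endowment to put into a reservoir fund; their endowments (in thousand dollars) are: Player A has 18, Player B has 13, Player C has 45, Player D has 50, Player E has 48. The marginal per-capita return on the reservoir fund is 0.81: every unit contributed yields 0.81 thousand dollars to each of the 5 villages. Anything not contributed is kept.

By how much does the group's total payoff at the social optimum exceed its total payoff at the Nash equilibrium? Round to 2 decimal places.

530.70 thousand dollars

The private return per contributed unit is 0.81 < 1 for everyone, so the Nash equilibrium is zero contribution and the group total is Σ E_j = 18 + 13 + 45 + 50 + 48 = 174.
Each contributed unit returns 4.050 to the group, so the social optimum is full contribution by everyone: group total = 4.050 × 174 = 704.70.
Efficiency loss = (4.050 − 1) × 174 = 530.70.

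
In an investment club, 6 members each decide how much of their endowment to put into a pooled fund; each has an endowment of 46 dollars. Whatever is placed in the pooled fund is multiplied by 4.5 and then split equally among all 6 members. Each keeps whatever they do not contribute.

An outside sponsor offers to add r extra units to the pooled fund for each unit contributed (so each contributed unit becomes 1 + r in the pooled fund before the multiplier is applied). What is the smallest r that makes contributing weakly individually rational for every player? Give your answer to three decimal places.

With matching at rate r, one contributed unit becomes (1 + r) in the pooled fund and returns 4.5 × (1 + r) / 6 to the contributor.
Setting this equal to 1: 1 + r = 6/4.5 = 1.3333.
So the minimum matching rate is r = 1.3333 − 1 = 0.333.

0.333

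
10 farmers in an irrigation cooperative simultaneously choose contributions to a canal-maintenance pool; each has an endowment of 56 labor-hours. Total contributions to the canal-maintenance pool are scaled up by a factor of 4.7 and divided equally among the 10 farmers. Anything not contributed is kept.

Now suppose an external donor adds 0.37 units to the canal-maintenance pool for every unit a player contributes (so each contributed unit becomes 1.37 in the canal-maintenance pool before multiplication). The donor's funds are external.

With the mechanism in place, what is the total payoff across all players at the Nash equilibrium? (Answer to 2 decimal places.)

The effective private return is 4.7 × 1.37 / 10 = 0.6439, which is still under 1, so the mechanism doesn't change anyone's dominant strategy: zero contribution.
At the Nash equilibrium no one contributes; group total payoff = 10 × 56 = 560.

560.00 labor-hours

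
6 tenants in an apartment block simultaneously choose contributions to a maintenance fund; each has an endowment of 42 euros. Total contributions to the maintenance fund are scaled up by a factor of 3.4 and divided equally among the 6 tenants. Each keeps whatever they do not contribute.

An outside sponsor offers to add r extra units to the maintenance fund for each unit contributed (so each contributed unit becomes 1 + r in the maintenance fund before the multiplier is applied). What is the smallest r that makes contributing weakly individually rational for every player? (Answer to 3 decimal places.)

With matching at rate r, one contributed unit becomes (1 + r) in the maintenance fund and returns 3.4 × (1 + r) / 6 to the contributor.
Setting this equal to 1: 1 + r = 6/3.4 = 1.7647.
So the minimum matching rate is r = 1.7647 − 1 = 0.765.

0.765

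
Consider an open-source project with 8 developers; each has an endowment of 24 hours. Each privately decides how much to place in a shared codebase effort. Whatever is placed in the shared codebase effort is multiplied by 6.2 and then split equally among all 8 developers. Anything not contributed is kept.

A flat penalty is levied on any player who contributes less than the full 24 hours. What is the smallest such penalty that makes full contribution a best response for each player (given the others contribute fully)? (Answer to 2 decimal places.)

Given the others contribute fully, the best deviation is to contribute 0 (any partial contribution still incurs the fine and gives up units whose private return 0.7750 is below 1).
Deviating from 24 to 0 saves 24 hours but forfeits the deviator's share of the drop in the shared codebase effort: 6.2/8 × 24 = 18.60.
So the deviation gain is 24 − 18.60 = 5.40, and the fine must be at least 5.40 hours to wipe it out.

5.40 hours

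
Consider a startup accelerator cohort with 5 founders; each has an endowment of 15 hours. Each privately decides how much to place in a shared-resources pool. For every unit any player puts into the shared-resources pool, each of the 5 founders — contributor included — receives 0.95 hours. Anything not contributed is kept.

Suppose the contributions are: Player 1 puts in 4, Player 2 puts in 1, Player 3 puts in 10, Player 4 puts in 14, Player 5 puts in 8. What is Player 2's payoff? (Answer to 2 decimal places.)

49.15 hours

Total contributed: 4 + 1 + 10 + 14 + 8 = 37.
Each receives 0.95 × 37 = 35.15 from the shared-resources pool.
Player 2 keeps 15 − 1 = 14, so Player 2's payoff is 14 + 35.15 = 49.15.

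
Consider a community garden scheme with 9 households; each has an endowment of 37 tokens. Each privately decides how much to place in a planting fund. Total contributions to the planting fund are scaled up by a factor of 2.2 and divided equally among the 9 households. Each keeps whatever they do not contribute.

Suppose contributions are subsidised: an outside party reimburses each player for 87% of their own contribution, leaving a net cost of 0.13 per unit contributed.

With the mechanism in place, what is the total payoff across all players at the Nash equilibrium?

1022.31 tokens

With the mechanism, a contributed unit returns (2.2/9) / 0.13 = 1.8803 per unit of net cost to the contributor — now above 1 — so contributing fully is weakly dominant for every player.
At the Nash equilibrium everyone contributes 37. Group total payoff = 9 × (37 × 0.87 + 2.2 × 37) = 1022.31.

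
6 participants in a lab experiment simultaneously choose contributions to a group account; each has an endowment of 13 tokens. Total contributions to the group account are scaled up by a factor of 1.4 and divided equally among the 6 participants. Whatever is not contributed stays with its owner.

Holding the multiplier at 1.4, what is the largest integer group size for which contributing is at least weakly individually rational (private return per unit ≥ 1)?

Private return per unit is 1.4/(group size), which is ≥ 1 whenever the group size is ≤ 1.4.
The largest such integer is 1.

1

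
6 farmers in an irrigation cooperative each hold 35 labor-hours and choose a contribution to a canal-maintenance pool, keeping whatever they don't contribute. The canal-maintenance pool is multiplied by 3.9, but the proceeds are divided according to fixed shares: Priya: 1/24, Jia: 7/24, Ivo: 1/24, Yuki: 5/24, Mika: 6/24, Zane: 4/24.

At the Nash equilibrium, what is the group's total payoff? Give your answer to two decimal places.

For player j, contributing a unit is worthwhile iff 3.9 × (j's share) ≥ 1, i.e. iff j's share is at least 0.2564.
Jia alone (share 7/24) is above the threshold, contributing 35; the remaining 5 contribute 0. Total contributed: 35.
The canal-maintenance pool pays out 3.9 × 35 = 136.50 in total (split across the unequal shares, but the aggregate is all that matters for the group sum).
The 5 free-riders keep 35 each, adding 175. Group total = 175 + 136.50 = 311.50.

311.50 labor-hours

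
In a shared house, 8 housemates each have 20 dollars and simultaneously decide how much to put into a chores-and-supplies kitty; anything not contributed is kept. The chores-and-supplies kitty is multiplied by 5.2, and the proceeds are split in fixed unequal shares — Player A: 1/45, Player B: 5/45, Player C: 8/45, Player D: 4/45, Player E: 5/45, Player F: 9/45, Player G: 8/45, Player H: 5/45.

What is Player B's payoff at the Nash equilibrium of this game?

31.56 dollars

Player j's private return per contributed unit is 5.2 × (j's share). Contributing is weakly dominant for j when that share is at least 1/5.2 = 0.1923, and contributing 0 is dominant otherwise.
Only Player F (9/45) clears that bar, contributing 20; the remaining 7 contribute 0. Total contributed: 20.
Player B keeps 20 and receives 5.2 × 20 × 5/45 = 11.56 from the chores-and-supplies kitty, for a payoff of 31.56.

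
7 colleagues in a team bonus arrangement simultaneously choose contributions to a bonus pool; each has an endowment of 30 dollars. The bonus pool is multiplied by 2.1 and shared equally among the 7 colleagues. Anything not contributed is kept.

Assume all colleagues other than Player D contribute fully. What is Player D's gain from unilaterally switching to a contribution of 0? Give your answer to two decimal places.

21.00 dollars

Switching from a contribution of 30 to 0 lets Player D keep an extra 30 dollars, but lowers the bonus pool by 30, which costs Player D their own share of that drop: 2.1/7 × 30 = 9.00.
Net gain = 30 − 9.00 = 21.00. The private return per contributed unit (0.3000) is below 1, so free-riding is indeed the best response regardless of what the others do.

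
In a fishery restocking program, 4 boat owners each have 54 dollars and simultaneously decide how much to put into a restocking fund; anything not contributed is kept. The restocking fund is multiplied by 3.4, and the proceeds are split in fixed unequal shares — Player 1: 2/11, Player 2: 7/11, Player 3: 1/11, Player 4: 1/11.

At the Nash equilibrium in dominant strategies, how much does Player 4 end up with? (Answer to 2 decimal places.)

70.69 dollars

Player j's private return per contributed unit is 3.4 × (j's share). Contributing is weakly dominant for j when that share is at least 1/3.4 = 0.2941, and contributing 0 is dominant otherwise.
Only Player 2 (7/11) clears that bar, contributing 54; the remaining 3 contribute 0. Total contributed: 54.
Player 4 keeps 54 and receives 3.4 × 54 × 1/11 = 16.69 from the restocking fund, for a payoff of 70.69.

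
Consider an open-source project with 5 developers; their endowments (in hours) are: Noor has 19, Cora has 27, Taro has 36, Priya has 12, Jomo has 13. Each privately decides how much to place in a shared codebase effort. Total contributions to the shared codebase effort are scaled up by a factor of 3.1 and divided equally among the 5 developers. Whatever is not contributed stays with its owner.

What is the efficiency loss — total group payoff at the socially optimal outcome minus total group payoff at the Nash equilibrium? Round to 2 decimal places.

The private return per contributed unit is 3.1/5 = 0.6200 < 1 for every player regardless of endowment, so the Nash equilibrium is zero contribution and the group total is Σ E_j = 19 + 27 + 36 + 12 + 13 = 107.
Each contributed unit returns 3.100 to the group, so the social optimum is full contribution by everyone: group total = 3.100 × 107 = 331.70.
Efficiency loss = (3.100 − 1) × 107 = 224.70.

224.70 hours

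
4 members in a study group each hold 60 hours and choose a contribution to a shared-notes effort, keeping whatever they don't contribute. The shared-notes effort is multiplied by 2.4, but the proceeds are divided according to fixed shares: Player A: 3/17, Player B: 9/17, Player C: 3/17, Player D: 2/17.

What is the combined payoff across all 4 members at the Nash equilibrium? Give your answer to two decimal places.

324.00 hours

Each unit j contributes comes back to j as 2.4 × (j's share), so j prefers to contribute only if that share exceeds 1/2.4 = 0.4167; otherwise keeping the unit dominates.
The only share above 0.4167 is Player B's 9/17, contributing 60; the remaining 3 contribute 0. Total contributed: 60.
The shared-notes effort pays out 2.4 × 60 = 144.00 in total (split across the unequal shares, but the aggregate is all that matters for the group sum).
The 3 free-riders keep 60 each, adding 180. Group total = 180 + 144.00 = 324.00.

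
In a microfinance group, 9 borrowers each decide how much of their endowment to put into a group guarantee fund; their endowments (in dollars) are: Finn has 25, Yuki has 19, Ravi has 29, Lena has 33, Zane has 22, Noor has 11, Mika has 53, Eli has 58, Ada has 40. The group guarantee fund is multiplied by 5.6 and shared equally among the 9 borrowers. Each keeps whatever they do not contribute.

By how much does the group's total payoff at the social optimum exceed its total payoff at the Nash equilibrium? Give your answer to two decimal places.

1334.00 dollars

The private return per contributed unit is 5.6/9 = 0.6222 < 1 for every player regardless of endowment, so the Nash equilibrium is zero contribution and the group total is Σ E_j = 25 + 19 + 29 + 33 + 22 + 11 + 53 + 58 + 40 = 290.
Each contributed unit returns 5.600 to the group, so the social optimum is full contribution by everyone: group total = 5.600 × 290 = 1624.00.
Efficiency loss = (5.600 − 1) × 290 = 1334.00.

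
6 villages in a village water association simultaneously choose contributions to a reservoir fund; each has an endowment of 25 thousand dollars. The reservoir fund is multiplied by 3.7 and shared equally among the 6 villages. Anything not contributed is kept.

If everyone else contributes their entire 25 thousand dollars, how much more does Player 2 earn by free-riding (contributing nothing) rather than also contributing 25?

Switching from a contribution of 25 to 0 lets Player 2 keep an extra 25 thousand dollars, but lowers the reservoir fund by 25, which costs Player 2 their own share of that drop: 3.7/6 × 25 = 15.42.
Net gain = 25 − 15.42 = 9.58. The private return per contributed unit (0.6167) is below 1, so free-riding is indeed the best response regardless of what the others do.

9.58 thousand dollars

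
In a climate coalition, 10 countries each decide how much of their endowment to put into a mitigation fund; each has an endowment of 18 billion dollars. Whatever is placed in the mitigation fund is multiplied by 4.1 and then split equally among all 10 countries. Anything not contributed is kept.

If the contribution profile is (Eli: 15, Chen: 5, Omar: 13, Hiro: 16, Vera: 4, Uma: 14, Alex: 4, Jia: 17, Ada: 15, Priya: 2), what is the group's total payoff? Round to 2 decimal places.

505.50 billion dollars

Total contributed: 15 + 5 + 13 + 16 + 4 + 14 + 4 + 17 + 15 + 2 = 105; total kept: 10 × 18 − 105 = 75.
The mitigation fund pays out 4.1 × 105 = 430.50 in aggregate.
Group total = 75 + 430.50 = 505.50.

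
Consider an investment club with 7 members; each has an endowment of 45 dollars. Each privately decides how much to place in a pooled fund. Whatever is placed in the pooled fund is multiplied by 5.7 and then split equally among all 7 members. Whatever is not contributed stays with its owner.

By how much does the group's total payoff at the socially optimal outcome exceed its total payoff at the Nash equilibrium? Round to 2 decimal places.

1480.50 dollars

Each contributed unit returns 5.7/7 = 0.8143 to its contributor — below 1 — so contributing 0 is dominant for every player. At the Nash equilibrium everyone keeps their 45, and the group total is 7 × 45 = 315.
Each contributed unit returns 5.700 to the group as a whole (0.8143 to each of 7 players), which exceeds 1, so the social optimum is full contribution: group total = 5.700 × 315 = 1795.50.
Efficiency loss = 1795.50 − 315 = 1480.50.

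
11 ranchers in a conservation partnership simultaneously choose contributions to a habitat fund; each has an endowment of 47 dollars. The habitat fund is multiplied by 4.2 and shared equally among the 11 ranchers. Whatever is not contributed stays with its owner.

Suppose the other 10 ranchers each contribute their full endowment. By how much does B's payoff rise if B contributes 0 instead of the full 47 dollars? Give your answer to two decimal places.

Switching from a contribution of 47 to 0 lets B keep an extra 47 dollars, but lowers the habitat fund by 47, which costs B their own share of that drop: 4.2/11 × 47 = 17.95.
Net gain = 47 − 17.95 = 29.05. The private return per contributed unit (0.3818) is below 1, so free-riding is indeed the best response regardless of what the others do.

29.05 dollars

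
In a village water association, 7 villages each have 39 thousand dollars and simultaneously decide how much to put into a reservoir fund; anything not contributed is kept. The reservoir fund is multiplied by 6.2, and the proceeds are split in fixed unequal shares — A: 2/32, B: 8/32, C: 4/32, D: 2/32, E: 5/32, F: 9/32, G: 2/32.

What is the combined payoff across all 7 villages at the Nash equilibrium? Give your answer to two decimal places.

Each unit j contributes comes back to j as 6.2 × (j's share), so j prefers to contribute only if that share exceeds 1/6.2 = 0.1613; otherwise keeping the unit dominates.
The shares above 0.1613 belong to B and F, contributing 39 each; the remaining 5 contribute 0. Total contributed: 78.
The reservoir fund pays out 6.2 × 78 = 483.60 in total (split across the unequal shares, but the aggregate is all that matters for the group sum).
The 5 free-riders keep 39 each, adding 195. Group total = 195 + 483.60 = 678.60.

678.60 thousand dollars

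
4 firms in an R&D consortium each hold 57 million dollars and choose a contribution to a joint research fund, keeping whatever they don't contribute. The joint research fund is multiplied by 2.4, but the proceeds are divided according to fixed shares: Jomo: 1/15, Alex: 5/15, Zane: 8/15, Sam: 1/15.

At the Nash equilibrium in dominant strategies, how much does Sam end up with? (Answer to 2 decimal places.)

66.12 million dollars

For player j, contributing a unit is worthwhile iff 2.4 × (j's share) ≥ 1, i.e. iff j's share is at least 0.4167.
Zane alone (share 8/15) is above the threshold, contributing 57; the remaining 3 contribute 0. Total contributed: 57.
Sam keeps 57 and receives 2.4 × 57 × 1/15 = 9.12 from the joint research fund, for a payoff of 66.12.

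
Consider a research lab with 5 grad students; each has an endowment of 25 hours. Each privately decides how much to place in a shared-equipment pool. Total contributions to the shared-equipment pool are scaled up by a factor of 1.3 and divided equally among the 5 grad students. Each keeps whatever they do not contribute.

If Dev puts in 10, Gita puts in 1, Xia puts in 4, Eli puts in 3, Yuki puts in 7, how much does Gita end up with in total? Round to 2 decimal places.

Total contributed: 10 + 1 + 4 + 3 + 7 = 25.
Each receives 1.3 × 25 / 5 = 6.50 from the shared-equipment pool.
Gita keeps 25 − 1 = 24, so Gita's payoff is 24 + 6.50 = 30.50.

30.50 hours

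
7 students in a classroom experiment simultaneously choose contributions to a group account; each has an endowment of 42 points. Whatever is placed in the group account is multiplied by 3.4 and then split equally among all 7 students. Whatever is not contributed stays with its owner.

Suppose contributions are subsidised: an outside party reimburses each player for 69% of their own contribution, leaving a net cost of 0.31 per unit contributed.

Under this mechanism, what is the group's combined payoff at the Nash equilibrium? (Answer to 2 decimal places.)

1202.46 points

The effective private return per unit is now (3.4/7) / 0.31 = 1.5668 > 1, so every player's dominant strategy flips to full contribution.
So the Nash equilibrium is full contribution by all 7; the group earns 7 × (42 × 0.69 + 3.4 × 42) = 1202.46.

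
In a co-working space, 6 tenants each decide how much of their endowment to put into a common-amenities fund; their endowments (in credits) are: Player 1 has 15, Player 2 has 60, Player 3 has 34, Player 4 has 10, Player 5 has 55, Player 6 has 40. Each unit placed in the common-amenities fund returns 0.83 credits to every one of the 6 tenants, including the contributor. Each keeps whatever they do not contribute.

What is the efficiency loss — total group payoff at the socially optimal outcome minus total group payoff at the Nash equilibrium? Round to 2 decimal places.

The private return per contributed unit is 0.83 < 1 for everyone, so the Nash equilibrium is zero contribution and the group total is Σ E_j = 15 + 60 + 34 + 10 + 55 + 40 = 214.
Each contributed unit returns 4.980 to the group, so the social optimum is full contribution by everyone: group total = 4.980 × 214 = 1065.72.
Efficiency loss = (4.980 − 1) × 214 = 851.72.

851.72 credits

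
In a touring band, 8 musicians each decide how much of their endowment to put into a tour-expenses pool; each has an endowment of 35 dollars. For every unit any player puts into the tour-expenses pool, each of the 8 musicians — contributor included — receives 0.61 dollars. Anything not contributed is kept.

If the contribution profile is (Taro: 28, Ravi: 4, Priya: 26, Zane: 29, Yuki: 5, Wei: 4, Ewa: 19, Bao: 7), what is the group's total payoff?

Total contributed: 28 + 4 + 26 + 29 + 5 + 4 + 19 + 7 = 122; total kept: 8 × 35 − 122 = 158.
The tour-expenses pool pays out 0.61 × 8 × 122 = 595.36 in aggregate.
Group total = 158 + 595.36 = 753.36.

753.36 dollars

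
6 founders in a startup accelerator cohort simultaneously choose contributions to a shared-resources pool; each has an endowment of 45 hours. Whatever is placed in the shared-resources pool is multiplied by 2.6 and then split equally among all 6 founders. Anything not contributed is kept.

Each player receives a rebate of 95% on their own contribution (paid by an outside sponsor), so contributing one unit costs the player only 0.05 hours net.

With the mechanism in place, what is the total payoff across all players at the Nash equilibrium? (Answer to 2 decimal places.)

With the mechanism, a contributed unit returns (2.6/6) / 0.05 = 8.6667 per unit of net cost to the contributor — now above 1 — so contributing fully is weakly dominant for every player.
At the Nash equilibrium everyone contributes 45. Group total payoff = 6 × (45 × 0.95 + 2.6 × 45) = 958.50.

958.50 hours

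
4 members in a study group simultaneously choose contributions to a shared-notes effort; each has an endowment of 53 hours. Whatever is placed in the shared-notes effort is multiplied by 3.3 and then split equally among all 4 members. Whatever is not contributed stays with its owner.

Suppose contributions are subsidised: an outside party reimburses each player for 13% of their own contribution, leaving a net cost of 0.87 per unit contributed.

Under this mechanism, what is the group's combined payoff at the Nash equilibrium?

Even with the mechanism, each unit contributed returns only (3.3/4) / 0.87 = 0.9483 per unit of net cost, so contributing nothing is still dominant.
Everyone keeps their endowment and the group total is 4 × 53 = 212.

212.00 hours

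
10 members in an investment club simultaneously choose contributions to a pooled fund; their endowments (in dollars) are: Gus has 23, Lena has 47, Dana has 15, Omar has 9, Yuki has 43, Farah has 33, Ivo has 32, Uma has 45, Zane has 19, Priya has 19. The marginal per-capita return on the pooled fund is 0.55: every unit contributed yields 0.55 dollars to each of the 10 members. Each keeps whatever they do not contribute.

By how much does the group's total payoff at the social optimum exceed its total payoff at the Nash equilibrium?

1282.50 dollars

The private return per contributed unit is 0.55 < 1 for everyone, so the Nash equilibrium is zero contribution and the group total is Σ E_j = 23 + 47 + 15 + 9 + 43 + 33 + 32 + 45 + 19 + 19 = 285.
Each contributed unit returns 5.500 to the group, so the social optimum is full contribution by everyone: group total = 5.500 × 285 = 1567.50.
Efficiency loss = (5.500 − 1) × 285 = 1282.50.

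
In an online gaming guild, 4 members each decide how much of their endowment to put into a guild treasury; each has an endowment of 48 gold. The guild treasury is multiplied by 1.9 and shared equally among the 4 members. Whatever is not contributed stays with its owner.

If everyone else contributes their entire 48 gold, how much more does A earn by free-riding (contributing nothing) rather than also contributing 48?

Switching from a contribution of 48 to 0 lets A keep an extra 48 gold, but lowers the guild treasury by 48, which costs A their own share of that drop: 1.9/4 × 48 = 22.80.
Net gain = 48 − 22.80 = 25.20. The private return per contributed unit (0.4750) is below 1, so free-riding is indeed the best response regardless of what the others do.

25.20 gold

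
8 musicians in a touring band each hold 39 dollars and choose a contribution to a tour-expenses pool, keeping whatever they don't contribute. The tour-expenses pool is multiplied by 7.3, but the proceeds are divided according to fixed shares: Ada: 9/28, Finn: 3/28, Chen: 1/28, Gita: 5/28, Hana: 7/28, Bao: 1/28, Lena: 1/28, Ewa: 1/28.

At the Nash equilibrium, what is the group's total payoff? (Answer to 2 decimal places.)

For player j, contributing a unit is worthwhile iff 7.3 × (j's share) ≥ 1, i.e. iff j's share is at least 0.1370.
Ada, Gita and Hana clear that bar, contributing 39 each; the remaining 5 contribute 0. Total contributed: 117.
The tour-expenses pool pays out 7.3 × 117 = 854.10 in total (split across the unequal shares, but the aggregate is all that matters for the group sum).
The 5 free-riders keep 39 each, adding 195. Group total = 195 + 854.10 = 1049.10.

1049.10 dollars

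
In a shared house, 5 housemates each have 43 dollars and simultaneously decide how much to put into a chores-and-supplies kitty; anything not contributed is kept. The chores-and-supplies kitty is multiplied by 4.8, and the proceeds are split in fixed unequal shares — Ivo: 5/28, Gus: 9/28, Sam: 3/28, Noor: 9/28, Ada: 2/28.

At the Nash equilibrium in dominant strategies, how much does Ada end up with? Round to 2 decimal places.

A player with share s gets back 4.8·s per unit contributed, so full contribution is dominant for anyone with s > 1/4.8 = 0.2083 and zero contribution is dominant for anyone below.
Gus and Noor are above the threshold, contributing 43 each; the remaining 3 contribute 0. Total contributed: 86.
Ada keeps 43 and receives 4.8 × 86 × 2/28 = 29.49 from the chores-and-supplies kitty, for a payoff of 72.49.

72.49 dollars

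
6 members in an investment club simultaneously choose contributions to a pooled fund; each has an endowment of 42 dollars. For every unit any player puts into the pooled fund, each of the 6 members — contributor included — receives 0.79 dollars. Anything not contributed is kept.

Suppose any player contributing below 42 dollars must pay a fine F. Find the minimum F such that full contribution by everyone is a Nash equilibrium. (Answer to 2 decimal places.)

Given the others contribute fully, the best deviation is to contribute 0 (any partial contribution still incurs the fine and gives up units whose private return 0.79 is below 1).
Deviating from 42 to 0 saves 42 dollars but forfeits the deviator's share of the drop in the pooled fund: 0.79 × 42 = 33.18.
So the deviation gain is 42 − 33.18 = 8.82, and the fine must be at least 8.82 dollars to wipe it out.

8.82 dollars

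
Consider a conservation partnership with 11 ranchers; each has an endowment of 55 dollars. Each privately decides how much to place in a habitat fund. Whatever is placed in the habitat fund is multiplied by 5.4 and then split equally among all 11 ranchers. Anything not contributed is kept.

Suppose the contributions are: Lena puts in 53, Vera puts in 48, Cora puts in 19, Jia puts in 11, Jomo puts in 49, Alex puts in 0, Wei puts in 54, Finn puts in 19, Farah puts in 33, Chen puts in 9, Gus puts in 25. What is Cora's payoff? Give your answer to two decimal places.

193.09 dollars

Total contributed: 53 + 48 + 19 + 11 + 49 + 0 + 54 + 19 + 33 + 9 + 25 = 320.
Each receives 5.4 × 320 / 11 = 157.09 from the habitat fund.
Cora keeps 55 − 19 = 36, so Cora's payoff is 36 + 157.09 = 193.09.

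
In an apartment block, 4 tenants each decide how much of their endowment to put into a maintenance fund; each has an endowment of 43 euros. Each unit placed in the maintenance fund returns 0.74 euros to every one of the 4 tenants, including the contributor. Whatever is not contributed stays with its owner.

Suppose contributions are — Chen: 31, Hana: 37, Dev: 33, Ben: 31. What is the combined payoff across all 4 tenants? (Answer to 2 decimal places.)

Total contributed: 31 + 37 + 33 + 31 = 132; total kept: 4 × 43 − 132 = 40.
The maintenance fund pays out 0.74 × 4 × 132 = 390.72 in aggregate.
Group total = 40 + 390.72 = 430.72.

430.72 euros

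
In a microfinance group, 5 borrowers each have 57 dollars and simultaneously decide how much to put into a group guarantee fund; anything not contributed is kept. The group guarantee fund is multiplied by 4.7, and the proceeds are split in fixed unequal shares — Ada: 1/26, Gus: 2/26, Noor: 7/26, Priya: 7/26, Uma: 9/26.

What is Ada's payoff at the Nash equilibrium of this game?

87.91 dollars

Player j's private return per contributed unit is 4.7 × (j's share). Contributing is weakly dominant for j when that share is at least 1/4.7 = 0.2128, and contributing 0 is dominant otherwise.
Noor, Priya and Uma clear that bar, contributing 57 each; the remaining 2 contribute 0. Total contributed: 171.
Ada keeps 57 and receives 4.7 × 171 × 1/26 = 30.91 from the group guarantee fund, for a payoff of 87.91.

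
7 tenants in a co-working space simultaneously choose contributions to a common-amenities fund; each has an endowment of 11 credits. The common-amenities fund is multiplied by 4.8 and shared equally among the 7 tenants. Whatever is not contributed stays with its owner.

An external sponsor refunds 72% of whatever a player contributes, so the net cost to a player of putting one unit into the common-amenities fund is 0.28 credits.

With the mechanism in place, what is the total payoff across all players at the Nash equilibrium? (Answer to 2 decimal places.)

The effective private return per unit is now (4.8/7) / 0.28 = 2.4490 > 1, so every player's dominant strategy flips to full contribution.
So the Nash equilibrium is full contribution by all 7; the group earns 7 × (11 × 0.72 + 4.8 × 11) = 425.04.

425.04 credits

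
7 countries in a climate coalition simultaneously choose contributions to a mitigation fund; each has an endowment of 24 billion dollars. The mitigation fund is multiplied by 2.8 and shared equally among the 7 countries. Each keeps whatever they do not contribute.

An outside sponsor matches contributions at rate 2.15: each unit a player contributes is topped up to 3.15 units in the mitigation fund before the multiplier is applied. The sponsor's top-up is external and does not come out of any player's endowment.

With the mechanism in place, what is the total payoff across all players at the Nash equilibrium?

1481.76 billion dollars

The effective private return per unit is now 2.8 × 3.15 / 7 = 1.2600 > 1, so every player's dominant strategy flips to full contribution.
At the Nash equilibrium everyone contributes 24. Group total payoff = 2.8 × 3.15 × 168 = 1481.76.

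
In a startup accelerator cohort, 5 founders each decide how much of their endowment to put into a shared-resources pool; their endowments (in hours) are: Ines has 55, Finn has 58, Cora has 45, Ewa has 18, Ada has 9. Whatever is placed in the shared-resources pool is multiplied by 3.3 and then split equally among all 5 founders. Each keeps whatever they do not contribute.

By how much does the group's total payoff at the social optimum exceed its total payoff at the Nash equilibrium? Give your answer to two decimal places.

The private return per contributed unit is 3.3/5 = 0.6600 < 1 for every player regardless of endowment, so the Nash equilibrium is zero contribution and the group total is Σ E_j = 55 + 58 + 45 + 18 + 9 = 185.
Each contributed unit returns 3.300 to the group, so the social optimum is full contribution by everyone: group total = 3.300 × 185 = 610.50.
Efficiency loss = (3.300 − 1) × 185 = 425.50.

425.50 hours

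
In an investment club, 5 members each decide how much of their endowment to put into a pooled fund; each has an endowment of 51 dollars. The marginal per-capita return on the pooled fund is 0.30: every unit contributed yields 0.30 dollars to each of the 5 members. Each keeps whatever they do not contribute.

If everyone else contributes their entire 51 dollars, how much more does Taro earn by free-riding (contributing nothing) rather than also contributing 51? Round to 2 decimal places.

Switching from a contribution of 51 to 0 lets Taro keep an extra 51 dollars, but lowers the pooled fund by 51, which costs Taro their own share of that drop: 0.30 × 51 = 15.30.
Net gain = 51 − 15.30 = 35.70. The private return per contributed unit (0.30) is below 1, so free-riding is indeed the best response regardless of what the others do.

35.70 dollars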